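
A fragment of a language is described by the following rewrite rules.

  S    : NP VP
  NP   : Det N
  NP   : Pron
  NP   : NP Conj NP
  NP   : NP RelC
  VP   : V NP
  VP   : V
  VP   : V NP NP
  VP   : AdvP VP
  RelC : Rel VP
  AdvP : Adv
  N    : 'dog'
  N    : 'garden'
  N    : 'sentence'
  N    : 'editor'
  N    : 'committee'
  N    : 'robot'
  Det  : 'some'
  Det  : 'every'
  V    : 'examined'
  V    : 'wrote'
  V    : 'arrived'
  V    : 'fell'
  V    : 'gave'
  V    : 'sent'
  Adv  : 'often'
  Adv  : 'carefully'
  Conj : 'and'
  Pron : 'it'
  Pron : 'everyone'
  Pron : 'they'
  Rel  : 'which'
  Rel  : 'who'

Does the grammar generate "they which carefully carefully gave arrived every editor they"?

Grammatical

[S [NP [NP [Pron they]] [RelC [Rel which] [VP [AdvP [Adv carefully]] [VP [AdvP [Adv carefully]] [VP [V gave]]]]]] [VP [V arrived] [NP [Det every] [N editor]] [NP [Pron they]]]]
The bracketing above is licensed at every node by one of the given productions, with S at the root.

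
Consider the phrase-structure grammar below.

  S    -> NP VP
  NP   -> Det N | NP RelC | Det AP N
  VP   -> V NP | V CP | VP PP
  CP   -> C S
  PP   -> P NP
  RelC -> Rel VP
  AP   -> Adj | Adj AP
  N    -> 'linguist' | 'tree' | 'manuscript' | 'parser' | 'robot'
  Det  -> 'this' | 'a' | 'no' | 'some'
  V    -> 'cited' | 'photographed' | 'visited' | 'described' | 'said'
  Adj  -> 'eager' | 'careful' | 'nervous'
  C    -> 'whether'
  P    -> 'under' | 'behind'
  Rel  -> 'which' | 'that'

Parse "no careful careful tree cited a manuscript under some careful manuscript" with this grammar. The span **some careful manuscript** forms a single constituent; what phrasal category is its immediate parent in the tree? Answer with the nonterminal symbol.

PP

S
  NP
    Det: no
    AP
      Adj: careful
      AP
        Adj: careful
    N: tree
  VP
    VP
      V: cited
      NP
        Det: a
        N: manuscript
    PP
      P: under
      NP
        Det: some
        AP
          Adj: careful
        N: manuscript
The span 'some careful manuscript' is the NP node built by NP → Det AP N.
Its mother is the PP built by PP → P NP.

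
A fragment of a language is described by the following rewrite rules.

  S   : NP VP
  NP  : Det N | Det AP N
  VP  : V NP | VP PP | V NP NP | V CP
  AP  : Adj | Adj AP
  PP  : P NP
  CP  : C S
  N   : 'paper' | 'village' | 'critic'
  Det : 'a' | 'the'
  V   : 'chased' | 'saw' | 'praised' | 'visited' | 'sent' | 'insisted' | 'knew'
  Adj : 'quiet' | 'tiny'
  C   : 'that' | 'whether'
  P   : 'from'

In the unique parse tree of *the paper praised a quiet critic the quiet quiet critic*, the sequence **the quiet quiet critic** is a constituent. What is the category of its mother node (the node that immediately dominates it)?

S
  NP
    Det: the
    N: paper
  VP
    V: praised
    NP
      Det: a
      AP
        Adj: quiet
      N: critic
    NP
      Det: the
      AP
        Adj: quiet
        AP
          Adj: quiet
      N: critic
The span 'the quiet quiet critic' is the NP node built by NP → Det AP N.
Its mother is the VP built by VP → V NP NP.

VP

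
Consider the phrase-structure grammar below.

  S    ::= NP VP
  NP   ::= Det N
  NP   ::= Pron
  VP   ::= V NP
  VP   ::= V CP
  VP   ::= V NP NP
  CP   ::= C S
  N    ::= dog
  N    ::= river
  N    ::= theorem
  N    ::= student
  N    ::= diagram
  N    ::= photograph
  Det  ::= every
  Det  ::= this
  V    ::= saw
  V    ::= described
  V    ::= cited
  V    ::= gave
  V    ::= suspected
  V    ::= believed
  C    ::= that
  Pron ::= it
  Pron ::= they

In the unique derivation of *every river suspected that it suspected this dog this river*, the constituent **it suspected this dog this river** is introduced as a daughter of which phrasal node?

[S [NP [Det every] [N river]] [VP [V suspected] [CP [C that] [S [NP [Pron it]] [VP [V suspected] [NP [Det this] [N dog]] [NP [Det this] [N river]]]]]]]
The span 'it suspected this dog this river' is the S node built by S → NP VP.
Its mother is the CP built by CP → C S.

CP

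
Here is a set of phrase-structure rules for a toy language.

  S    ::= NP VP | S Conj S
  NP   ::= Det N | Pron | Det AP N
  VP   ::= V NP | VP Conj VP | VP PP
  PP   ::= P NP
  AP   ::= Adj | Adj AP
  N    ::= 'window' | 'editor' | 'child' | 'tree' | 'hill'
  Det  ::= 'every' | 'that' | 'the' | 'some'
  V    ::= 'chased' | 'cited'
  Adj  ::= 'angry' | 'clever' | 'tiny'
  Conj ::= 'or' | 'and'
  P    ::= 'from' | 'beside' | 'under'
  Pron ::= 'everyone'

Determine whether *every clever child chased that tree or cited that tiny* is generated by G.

Ungrammatical

For S → NP VP, the only prefix that parses as NP is 'every clever child', but the remainder 'chased that tree or cited that tiny' is not a VP under these rules. The alternative S rule S → S Conj S likewise has no satisfying split.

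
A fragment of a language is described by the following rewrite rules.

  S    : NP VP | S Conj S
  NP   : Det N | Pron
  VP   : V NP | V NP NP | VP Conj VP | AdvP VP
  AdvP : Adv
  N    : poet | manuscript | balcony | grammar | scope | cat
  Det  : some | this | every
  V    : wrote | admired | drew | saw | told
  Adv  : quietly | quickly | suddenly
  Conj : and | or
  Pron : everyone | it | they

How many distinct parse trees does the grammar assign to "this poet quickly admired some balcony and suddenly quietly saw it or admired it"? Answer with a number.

Two of the 9 distinct bracketings:
[S [NP [Det this] [N poet]] [VP [VP [AdvP [Adv quickly]] [VP [V admired] [NP [Det some] [N balcony]]]] [Conj and] [VP [VP [AdvP [Adv suddenly]] [VP [AdvP [Adv quietly]] [VP [V saw] [NP [Pron it]]]]] [Conj or] [VP [V admired] [NP [Pron it]]]]]]
[S [NP [Det this] [N poet]] [VP [VP [AdvP [Adv quickly]] [VP [V admired] [NP [Det some] [N balcony]]]] [Conj and] [VP [AdvP [Adv suddenly]] [VP [VP [AdvP [Adv quietly]] [VP [V saw] [NP [Pron it]]]] [Conj or] [VP [V admired] [NP [Pron it]]]]]]]
The trees differ in how a recursive rule is bracketed over the same span.

9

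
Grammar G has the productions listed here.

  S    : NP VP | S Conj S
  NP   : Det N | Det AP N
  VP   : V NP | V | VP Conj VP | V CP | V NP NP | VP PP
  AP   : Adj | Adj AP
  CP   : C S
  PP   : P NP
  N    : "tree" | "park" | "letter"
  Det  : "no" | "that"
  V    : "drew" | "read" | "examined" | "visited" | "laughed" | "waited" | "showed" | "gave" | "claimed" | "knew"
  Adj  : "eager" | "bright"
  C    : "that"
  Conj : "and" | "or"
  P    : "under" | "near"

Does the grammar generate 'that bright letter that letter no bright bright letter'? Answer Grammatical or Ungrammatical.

Ungrammatical

For S → NP VP, the only prefix that parses as NP is 'that bright letter', but the remainder 'that letter no bright bright letter' is not a VP under these rules. The alternative S rule S → S Conj S likewise has no satisfying split.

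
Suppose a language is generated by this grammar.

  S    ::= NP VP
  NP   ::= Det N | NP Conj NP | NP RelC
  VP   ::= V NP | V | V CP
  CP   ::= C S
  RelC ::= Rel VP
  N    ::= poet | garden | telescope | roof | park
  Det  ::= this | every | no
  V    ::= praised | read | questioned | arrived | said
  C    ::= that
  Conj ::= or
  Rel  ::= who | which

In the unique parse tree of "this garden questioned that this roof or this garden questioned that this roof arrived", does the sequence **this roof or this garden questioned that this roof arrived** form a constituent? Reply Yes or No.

Yes

[S [NP [Det this] [N garden]] [VP [V questioned] [CP [C that] [S [NP [NP [Det this] [N roof]] [Conj or] [NP [Det this] [N garden]]] [VP [V questioned] [CP [C that] [S [NP [Det this] [N roof]] [VP [V arrived]]]]]]]]]
The words 'this roof or this garden questioned that this roof arrived' are exhaustively dominated by a single S node (built by S → NP VP), so they form a constituent.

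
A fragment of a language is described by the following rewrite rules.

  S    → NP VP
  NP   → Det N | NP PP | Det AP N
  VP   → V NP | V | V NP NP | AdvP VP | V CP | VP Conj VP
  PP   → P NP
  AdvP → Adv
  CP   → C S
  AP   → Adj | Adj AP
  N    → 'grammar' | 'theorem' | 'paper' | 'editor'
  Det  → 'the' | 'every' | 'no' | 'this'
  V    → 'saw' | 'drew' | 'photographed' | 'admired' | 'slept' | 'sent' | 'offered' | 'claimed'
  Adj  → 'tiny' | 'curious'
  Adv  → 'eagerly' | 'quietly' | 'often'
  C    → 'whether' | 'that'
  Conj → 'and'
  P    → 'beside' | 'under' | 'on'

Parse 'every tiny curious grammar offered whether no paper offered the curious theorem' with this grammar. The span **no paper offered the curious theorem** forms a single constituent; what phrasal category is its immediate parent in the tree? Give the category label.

S
  NP
    Det: every
    AP
      Adj: tiny
      AP
        Adj: curious
    N: grammar
  VP
    V: offered
    CP
      C: whether
      S
        NP
          Det: no
          N: paper
        VP
          V: offered
          NP
            Det: the
            AP
              Adj: curious
            N: theorem
The span 'no paper offered the curious theorem' is the S node built by S → NP VP.
Its mother is the CP built by CP → C S.

CP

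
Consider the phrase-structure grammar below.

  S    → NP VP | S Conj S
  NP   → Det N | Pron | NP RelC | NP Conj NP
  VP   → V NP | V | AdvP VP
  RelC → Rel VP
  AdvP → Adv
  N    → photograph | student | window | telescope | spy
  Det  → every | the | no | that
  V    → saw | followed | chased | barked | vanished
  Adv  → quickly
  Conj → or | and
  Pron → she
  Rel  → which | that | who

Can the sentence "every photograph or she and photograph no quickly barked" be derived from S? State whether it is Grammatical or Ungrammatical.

A Conj word can never sit immediately before an N word in any string this grammar generates, so the substring 'and photograph' rules out a derivation.

Ungrammatical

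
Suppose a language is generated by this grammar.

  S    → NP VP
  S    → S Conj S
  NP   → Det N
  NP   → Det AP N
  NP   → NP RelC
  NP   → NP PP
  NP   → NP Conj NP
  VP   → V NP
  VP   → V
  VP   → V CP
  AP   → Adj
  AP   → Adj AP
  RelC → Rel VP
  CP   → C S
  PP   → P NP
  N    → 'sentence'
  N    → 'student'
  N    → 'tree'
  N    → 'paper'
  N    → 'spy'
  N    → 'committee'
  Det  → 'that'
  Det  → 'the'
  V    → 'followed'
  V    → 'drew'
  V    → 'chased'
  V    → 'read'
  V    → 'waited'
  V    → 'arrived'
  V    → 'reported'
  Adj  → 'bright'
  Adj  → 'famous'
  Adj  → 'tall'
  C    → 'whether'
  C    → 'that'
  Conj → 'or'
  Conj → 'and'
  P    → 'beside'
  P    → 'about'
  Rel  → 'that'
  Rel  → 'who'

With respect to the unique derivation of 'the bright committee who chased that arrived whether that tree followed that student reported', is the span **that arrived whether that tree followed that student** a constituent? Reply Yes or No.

Yes

[S [NP [NP [NP [Det the] [AP [Adj bright]] [N committee]] [RelC [Rel who] [VP [V chased]]]] [RelC [Rel that] [VP [V arrived] [CP [C whether] [S [NP [Det that] [N tree]] [VP [V followed] [NP [Det that] [N student]]]]]]]] [VP [V reported]]]
The words 'that arrived whether that tree followed that student' are exhaustively dominated by a single RelC node (built by RelC → Rel VP), so they form a constituent.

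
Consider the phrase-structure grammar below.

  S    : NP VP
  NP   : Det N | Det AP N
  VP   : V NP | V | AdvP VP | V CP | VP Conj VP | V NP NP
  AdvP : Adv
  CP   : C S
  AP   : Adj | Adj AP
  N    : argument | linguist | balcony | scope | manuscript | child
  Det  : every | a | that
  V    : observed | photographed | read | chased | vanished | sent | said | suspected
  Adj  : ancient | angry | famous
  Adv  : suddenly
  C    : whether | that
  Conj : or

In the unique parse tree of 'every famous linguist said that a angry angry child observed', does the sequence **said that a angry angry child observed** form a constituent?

[S [NP [Det every] [AP [Adj famous]] [N linguist]] [VP [V said] [CP [C that] [S [NP [Det a] [AP [Adj angry] [AP [Adj angry]]] [N child]] [VP [V observed]]]]]]
The words 'said that a angry angry child observed' are exhaustively dominated by a single VP node (built by VP → V CP), so they form a constituent.

Yes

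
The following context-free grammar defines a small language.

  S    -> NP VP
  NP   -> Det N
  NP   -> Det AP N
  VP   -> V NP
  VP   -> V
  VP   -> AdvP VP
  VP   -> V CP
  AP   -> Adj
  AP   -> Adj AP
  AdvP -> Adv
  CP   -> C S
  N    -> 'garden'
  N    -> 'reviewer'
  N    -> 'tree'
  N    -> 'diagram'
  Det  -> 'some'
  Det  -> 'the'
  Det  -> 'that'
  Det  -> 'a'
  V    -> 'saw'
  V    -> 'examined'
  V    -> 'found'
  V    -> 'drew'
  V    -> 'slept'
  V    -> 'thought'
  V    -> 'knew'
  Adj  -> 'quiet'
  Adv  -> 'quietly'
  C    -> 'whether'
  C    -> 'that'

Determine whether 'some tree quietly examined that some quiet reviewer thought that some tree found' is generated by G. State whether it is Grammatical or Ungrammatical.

S
  NP
    Det: some
    N: tree
  VP
    AdvP
      Adv: quietly
    VP
      V: examined
      CP
        C: that
        S
          NP
            Det: some
            AP
              Adj: quiet
            N: reviewer
          VP
            V: thought
            CP
              C: that
              S
                NP
                  Det: some
                  N: tree
                VP
                  V: found
The bracketing above is licensed at every node by one of the given productions, with S at the root.

Grammatical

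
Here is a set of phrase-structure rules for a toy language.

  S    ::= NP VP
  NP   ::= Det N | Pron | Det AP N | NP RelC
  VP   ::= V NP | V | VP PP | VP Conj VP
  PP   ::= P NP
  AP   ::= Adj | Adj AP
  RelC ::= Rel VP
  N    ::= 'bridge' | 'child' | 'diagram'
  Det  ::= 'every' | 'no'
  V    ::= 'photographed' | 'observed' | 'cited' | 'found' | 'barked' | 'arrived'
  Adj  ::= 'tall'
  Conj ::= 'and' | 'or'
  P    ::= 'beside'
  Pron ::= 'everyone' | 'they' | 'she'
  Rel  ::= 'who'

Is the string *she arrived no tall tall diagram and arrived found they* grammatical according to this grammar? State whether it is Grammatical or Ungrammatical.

Ungrammatical

For S → NP VP, the only prefix that parses as NP is 'she', but the remainder 'arrived no tall tall diagram and arrived found they' is not a VP under these rules.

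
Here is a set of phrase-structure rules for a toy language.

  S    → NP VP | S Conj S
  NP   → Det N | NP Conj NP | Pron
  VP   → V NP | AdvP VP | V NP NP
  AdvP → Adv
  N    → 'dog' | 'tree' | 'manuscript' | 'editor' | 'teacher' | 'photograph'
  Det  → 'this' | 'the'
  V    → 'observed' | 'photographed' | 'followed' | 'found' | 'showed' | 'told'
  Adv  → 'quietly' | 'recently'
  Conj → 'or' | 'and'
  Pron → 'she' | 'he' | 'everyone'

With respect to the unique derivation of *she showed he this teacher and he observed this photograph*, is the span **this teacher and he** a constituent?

No

[S [S [NP [Pron she]] [VP [V showed] [NP [Pron he]] [NP [Det this] [N teacher]]]] [Conj and] [S [NP [Pron he]] [VP [V observed] [NP [Det this] [N photograph]]]]]
The smallest constituent containing 'this teacher and he' is the S spanning 'she showed he this teacher and he observed this photograph'; no single node in the tree dominates exactly the given words.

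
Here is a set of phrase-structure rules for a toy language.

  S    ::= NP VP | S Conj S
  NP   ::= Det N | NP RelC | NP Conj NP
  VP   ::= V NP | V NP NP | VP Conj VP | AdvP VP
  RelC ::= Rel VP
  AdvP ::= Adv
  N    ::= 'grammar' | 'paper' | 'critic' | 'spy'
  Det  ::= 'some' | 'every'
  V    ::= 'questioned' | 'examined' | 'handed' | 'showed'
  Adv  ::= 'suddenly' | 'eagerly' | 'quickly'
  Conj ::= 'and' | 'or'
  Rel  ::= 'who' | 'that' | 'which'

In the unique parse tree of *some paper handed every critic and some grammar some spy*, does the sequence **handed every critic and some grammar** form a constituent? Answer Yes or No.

[S [NP [Det some] [N paper]] [VP [V handed] [NP [NP [Det every] [N critic]] [Conj and] [NP [Det some] [N grammar]]] [NP [Det some] [N spy]]]]
The smallest constituent containing 'handed every critic and some grammar' is the VP spanning 'handed every critic and some grammar some spy'; no single node in the tree dominates exactly the given words.

No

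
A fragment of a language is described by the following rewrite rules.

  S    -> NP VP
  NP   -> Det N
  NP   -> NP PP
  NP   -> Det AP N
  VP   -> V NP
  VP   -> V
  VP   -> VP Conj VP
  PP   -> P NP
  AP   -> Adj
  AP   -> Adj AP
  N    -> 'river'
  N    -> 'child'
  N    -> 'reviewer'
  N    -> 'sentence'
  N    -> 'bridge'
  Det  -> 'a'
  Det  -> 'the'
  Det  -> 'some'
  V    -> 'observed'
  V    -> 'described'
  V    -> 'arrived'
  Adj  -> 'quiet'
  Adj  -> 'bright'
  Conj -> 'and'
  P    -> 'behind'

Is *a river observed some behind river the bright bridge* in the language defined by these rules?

A Det word can never sit immediately before a P word in any string this grammar generates, so the substring 'some behind' rules out a derivation.

Ungrammatical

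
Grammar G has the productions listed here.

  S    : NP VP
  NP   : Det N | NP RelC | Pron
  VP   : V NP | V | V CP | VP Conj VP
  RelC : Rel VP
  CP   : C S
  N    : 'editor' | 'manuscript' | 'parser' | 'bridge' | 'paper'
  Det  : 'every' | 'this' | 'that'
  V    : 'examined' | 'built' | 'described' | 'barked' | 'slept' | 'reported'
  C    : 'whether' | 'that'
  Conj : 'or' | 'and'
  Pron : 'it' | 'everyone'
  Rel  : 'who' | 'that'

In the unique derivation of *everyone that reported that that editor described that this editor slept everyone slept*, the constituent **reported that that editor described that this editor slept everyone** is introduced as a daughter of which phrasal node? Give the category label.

S
  NP
    NP
      Pron: everyone
    RelC
      Rel: that
      VP
        V: reported
        CP
          C: that
          S
            NP
              Det: that
              N: editor
            VP
              V: described
              CP
                C: that
                S
                  NP
                    Det: this
                    N: editor
                  VP
                    V: slept
                    NP
                      Pron: everyone
  VP
    V: slept
The span 'reported that that editor described that this editor slept everyone' is the VP node built by VP → V CP.
Its mother is the RelC built by RelC → Rel VP.

RelC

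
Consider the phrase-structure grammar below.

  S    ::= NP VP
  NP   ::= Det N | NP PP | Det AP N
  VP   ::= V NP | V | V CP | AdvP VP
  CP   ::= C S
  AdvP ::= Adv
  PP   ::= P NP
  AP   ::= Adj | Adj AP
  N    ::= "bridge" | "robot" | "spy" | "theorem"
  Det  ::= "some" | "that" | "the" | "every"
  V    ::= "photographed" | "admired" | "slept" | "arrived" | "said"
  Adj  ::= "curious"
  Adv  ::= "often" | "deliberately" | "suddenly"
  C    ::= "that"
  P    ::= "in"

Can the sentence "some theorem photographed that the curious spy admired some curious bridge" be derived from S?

S
  NP
    Det: some
    N: theorem
  VP
    V: photographed
    CP
      C: that
      S
        NP
          Det: the
          AP
            Adj: curious
          N: spy
        VP
          V: admired
          NP
            Det: some
            AP
              Adj: curious
            N: bridge
Every word is introduced by a lexical rule and the phrasal rules combine the resulting categories into a single S.

Grammatical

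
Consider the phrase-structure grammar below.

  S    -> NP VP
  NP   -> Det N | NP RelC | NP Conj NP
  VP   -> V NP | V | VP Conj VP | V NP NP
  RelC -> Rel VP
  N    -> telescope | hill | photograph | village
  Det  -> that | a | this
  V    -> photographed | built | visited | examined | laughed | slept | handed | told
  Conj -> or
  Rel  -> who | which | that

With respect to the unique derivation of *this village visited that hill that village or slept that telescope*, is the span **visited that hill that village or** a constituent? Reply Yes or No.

[S [NP [Det this] [N village]] [VP [VP [V visited] [NP [Det that] [N hill]] [NP [Det that] [N village]]] [Conj or] [VP [V slept] [NP [Det that] [N telescope]]]]]
The smallest constituent containing 'visited that hill that village or' is the VP spanning 'visited that hill that village or slept that telescope'; no single node in the tree dominates exactly the given words.

No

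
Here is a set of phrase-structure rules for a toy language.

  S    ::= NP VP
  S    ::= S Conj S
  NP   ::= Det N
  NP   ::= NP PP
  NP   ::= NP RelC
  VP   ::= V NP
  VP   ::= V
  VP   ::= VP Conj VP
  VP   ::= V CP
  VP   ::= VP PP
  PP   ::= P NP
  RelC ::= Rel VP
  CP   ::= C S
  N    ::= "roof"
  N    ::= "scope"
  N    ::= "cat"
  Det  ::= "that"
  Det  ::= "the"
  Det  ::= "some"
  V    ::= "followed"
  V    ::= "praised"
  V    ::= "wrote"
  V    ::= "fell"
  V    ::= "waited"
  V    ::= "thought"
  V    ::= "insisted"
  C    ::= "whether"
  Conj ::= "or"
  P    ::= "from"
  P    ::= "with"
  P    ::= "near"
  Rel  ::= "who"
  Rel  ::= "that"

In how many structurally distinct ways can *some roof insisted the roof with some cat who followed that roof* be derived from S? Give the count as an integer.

3

Two of the 3 distinct bracketings:
[S [NP [Det some] [N roof]] [VP [V insisted] [NP [NP [Det the] [N roof]] [PP [P with] [NP [NP [Det some] [N cat]] [RelC [Rel who] [VP [V followed] [NP [Det that] [N roof]]]]]]]]]
[S [NP [Det some] [N roof]] [VP [V insisted] [NP [NP [NP [Det the] [N roof]] [PP [P with] [NP [Det some] [N cat]]]] [RelC [Rel who] [VP [V followed] [NP [Det that] [N roof]]]]]]]
The trees differ in how a recursive rule is bracketed over the same span.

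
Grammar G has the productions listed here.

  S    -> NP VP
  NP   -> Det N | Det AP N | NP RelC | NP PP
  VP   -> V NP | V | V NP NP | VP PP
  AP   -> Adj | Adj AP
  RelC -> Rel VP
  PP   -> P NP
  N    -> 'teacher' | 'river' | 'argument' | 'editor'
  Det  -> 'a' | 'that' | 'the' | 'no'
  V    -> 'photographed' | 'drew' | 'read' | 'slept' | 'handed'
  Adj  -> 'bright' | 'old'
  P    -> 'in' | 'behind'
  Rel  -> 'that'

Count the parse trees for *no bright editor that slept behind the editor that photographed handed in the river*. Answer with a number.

4

Two of the 4 distinct bracketings:
[S [NP [NP [Det no] [AP [Adj bright]] [N editor]] [RelC [Rel that] [VP [VP [V slept]] [PP [P behind] [NP [NP [Det the] [N editor]] [RelC [Rel that] [VP [V photographed]]]]]]]] [VP [VP [V handed]] [PP [P in] [NP [Det the] [N river]]]]]
[S [NP [NP [NP [Det no] [AP [Adj bright]] [N editor]] [RelC [Rel that] [VP [VP [V slept]] [PP [P behind] [NP [Det the] [N editor]]]]]] [RelC [Rel that] [VP [V photographed]]]] [VP [VP [V handed]] [PP [P in] [NP [Det the] [N river]]]]]
The trees differ in how a recursive rule is bracketed over the same span.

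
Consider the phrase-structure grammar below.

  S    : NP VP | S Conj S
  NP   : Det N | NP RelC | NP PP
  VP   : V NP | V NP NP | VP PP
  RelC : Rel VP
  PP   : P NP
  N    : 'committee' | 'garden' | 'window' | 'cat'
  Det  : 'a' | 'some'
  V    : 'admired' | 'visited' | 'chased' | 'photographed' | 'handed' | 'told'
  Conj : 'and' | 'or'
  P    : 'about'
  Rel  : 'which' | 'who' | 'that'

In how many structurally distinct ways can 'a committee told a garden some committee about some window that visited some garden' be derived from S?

3

Two of the 3 distinct bracketings:
[S [NP [Det a] [N committee]] [VP [V told] [NP [Det a] [N garden]] [NP [NP [NP [Det some] [N committee]] [PP [P about] [NP [Det some] [N window]]]] [RelC [Rel that] [VP [V visited] [NP [Det some] [N garden]]]]]]]
[S [NP [Det a] [N committee]] [VP [V told] [NP [Det a] [N garden]] [NP [NP [Det some] [N committee]] [PP [P about] [NP [NP [Det some] [N window]] [RelC [Rel that] [VP [V visited] [NP [Det some] [N garden]]]]]]]]]
The trees differ in how a recursive rule is bracketed over the same span.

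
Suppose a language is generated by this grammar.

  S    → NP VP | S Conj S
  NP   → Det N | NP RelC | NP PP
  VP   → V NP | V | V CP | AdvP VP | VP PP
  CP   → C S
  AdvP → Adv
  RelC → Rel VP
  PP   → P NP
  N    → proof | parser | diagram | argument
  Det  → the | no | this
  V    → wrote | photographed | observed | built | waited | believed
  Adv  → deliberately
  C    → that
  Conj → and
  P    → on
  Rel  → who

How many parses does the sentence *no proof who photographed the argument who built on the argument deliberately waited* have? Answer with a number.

Two of the 6 distinct bracketings:
[S [NP [NP [Det no] [N proof]] [RelC [Rel who] [VP [V photographed] [NP [NP [Det the] [N argument]] [RelC [Rel who] [VP [VP [V built]] [PP [P on] [NP [Det the] [N argument]]]]]]]]] [VP [AdvP [Adv deliberately]] [VP [V waited]]]]
[S [NP [NP [Det no] [N proof]] [RelC [Rel who] [VP [V photographed] [NP [NP [NP [Det the] [N argument]] [RelC [Rel who] [VP [V built]]]] [PP [P on] [NP [Det the] [N argument]]]]]]] [VP [AdvP [Adv deliberately]] [VP [V waited]]]]
The difference turns on whether NP → NP PP is used at the relevant span, versus an alternative expansion of NP.

6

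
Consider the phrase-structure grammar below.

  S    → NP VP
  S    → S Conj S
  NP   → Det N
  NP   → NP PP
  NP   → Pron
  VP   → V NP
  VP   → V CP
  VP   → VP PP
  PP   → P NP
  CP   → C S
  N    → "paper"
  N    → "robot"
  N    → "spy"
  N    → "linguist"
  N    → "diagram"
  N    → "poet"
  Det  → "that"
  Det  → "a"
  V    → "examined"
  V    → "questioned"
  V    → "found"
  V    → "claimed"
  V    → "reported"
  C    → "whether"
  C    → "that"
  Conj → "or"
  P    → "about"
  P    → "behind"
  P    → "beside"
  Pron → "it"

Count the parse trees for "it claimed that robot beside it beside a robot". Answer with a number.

5

Two of the 5 distinct bracketings:
[S [NP [Pron it]] [VP [V claimed] [NP [NP [Det that] [N robot]] [PP [P beside] [NP [NP [Pron it]] [PP [P beside] [NP [Det a] [N robot]]]]]]]]
[S [NP [Pron it]] [VP [V claimed] [NP [NP [NP [Det that] [N robot]] [PP [P beside] [NP [Pron it]]]] [PP [P beside] [NP [Det a] [N robot]]]]]]
The trees differ in how a recursive rule is bracketed over the same span.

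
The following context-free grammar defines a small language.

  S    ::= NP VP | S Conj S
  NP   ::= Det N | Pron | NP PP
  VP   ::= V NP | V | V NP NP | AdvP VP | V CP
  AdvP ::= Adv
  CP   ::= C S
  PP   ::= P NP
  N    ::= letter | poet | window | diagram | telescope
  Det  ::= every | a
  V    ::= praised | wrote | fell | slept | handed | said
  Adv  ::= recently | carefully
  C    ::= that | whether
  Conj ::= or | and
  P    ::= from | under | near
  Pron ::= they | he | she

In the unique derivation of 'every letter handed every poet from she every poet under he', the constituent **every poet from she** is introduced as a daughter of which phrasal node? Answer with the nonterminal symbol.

VP

[S [NP [Det every] [N letter]] [VP [V handed] [NP [NP [Det every] [N poet]] [PP [P from] [NP [Pron she]]]] [NP [NP [Det every] [N poet]] [PP [P under] [NP [Pron he]]]]]]
The span 'every poet from she' is the NP node built by NP → NP PP.
Its mother is the VP built by VP → V NP NP.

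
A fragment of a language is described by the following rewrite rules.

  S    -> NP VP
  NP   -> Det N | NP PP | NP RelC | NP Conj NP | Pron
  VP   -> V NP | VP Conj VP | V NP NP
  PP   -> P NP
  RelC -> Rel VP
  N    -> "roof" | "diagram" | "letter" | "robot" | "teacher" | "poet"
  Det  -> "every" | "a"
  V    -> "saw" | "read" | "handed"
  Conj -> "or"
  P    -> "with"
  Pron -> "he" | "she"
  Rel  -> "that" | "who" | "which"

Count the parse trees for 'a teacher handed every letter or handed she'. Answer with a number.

[S [NP [Det a] [N teacher]] [VP [VP [V handed] [NP [Det every] [N letter]]] [Conj or] [VP [V handed] [NP [Pron she]]]]]
No rule offers an alternative attachment or grouping for any span, so this is the only derivation.

1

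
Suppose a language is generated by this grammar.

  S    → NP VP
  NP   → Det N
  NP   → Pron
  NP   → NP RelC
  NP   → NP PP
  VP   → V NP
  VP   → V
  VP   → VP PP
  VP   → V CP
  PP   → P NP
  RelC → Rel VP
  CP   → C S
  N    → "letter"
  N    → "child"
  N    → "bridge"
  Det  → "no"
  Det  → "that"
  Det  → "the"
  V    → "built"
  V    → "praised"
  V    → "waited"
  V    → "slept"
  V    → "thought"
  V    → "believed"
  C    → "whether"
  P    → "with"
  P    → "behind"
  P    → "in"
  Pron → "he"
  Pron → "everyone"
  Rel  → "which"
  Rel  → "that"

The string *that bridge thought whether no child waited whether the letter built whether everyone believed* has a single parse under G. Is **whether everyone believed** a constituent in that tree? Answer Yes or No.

[S [NP [Det that] [N bridge]] [VP [V thought] [CP [C whether] [S [NP [Det no] [N child]] [VP [V waited] [CP [C whether] [S [NP [Det the] [N letter]] [VP [V built] [CP [C whether] [S [NP [Pron everyone]] [VP [V believed]]]]]]]]]]]]
The words 'whether everyone believed' are exhaustively dominated by a single CP node (built by CP → C S), so they form a constituent.

Yes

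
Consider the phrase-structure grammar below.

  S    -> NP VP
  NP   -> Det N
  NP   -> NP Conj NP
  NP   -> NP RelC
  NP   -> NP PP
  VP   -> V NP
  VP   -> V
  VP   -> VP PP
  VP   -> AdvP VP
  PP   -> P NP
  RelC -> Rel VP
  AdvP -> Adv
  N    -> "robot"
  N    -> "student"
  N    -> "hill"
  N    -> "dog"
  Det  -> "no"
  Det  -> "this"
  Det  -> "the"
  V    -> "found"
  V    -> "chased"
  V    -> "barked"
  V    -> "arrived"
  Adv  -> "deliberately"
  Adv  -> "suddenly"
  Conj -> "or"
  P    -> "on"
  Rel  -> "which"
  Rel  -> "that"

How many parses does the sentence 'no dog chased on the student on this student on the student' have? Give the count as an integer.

5

Two of the 5 distinct bracketings:
[S [NP [Det no] [N dog]] [VP [VP [V chased]] [PP [P on] [NP [NP [Det the] [N student]] [PP [P on] [NP [NP [Det this] [N student]] [PP [P on] [NP [Det the] [N student]]]]]]]]]
[S [NP [Det no] [N dog]] [VP [VP [V chased]] [PP [P on] [NP [NP [NP [Det the] [N student]] [PP [P on] [NP [Det this] [N student]]]] [PP [P on] [NP [Det the] [N student]]]]]]]
The trees differ in how a recursive rule is bracketed over the same span.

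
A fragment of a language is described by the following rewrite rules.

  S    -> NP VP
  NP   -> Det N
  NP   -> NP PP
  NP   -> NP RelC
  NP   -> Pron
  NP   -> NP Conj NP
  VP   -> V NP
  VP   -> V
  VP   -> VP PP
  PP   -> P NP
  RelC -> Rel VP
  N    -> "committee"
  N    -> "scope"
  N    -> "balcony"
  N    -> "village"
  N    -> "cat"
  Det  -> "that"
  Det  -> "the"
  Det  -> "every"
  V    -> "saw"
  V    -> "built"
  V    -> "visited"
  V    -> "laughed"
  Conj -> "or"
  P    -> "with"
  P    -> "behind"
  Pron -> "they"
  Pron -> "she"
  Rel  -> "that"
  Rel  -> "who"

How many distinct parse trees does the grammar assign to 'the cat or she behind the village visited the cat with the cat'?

Two of the 4 distinct bracketings:
[S [NP [NP [NP [Det the] [N cat]] [Conj or] [NP [Pron she]]] [PP [P behind] [NP [Det the] [N village]]]] [VP [V visited] [NP [NP [Det the] [N cat]] [PP [P with] [NP [Det the] [N cat]]]]]]
[S [NP [NP [NP [Det the] [N cat]] [Conj or] [NP [Pron she]]] [PP [P behind] [NP [Det the] [N village]]]] [VP [VP [V visited] [NP [Det the] [N cat]]] [PP [P with] [NP [Det the] [N cat]]]]]
The difference turns on whether VP → VP PP is used at the relevant span, versus an alternative expansion of VP.

4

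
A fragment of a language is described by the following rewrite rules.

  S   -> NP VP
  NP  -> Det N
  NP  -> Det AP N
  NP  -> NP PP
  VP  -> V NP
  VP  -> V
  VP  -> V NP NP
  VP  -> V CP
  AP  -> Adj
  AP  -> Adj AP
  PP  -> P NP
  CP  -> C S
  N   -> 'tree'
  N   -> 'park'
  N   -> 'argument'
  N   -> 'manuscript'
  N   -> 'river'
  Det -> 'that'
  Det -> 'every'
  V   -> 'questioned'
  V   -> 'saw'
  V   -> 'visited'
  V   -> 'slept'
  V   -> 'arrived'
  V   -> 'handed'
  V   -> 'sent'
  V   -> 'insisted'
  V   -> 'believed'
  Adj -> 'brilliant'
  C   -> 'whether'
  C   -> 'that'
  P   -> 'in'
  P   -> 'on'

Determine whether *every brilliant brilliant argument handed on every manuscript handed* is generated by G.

A V word can never sit immediately before a P word in any string this grammar generates, so the substring 'handed on' rules out a derivation.

Ungrammatical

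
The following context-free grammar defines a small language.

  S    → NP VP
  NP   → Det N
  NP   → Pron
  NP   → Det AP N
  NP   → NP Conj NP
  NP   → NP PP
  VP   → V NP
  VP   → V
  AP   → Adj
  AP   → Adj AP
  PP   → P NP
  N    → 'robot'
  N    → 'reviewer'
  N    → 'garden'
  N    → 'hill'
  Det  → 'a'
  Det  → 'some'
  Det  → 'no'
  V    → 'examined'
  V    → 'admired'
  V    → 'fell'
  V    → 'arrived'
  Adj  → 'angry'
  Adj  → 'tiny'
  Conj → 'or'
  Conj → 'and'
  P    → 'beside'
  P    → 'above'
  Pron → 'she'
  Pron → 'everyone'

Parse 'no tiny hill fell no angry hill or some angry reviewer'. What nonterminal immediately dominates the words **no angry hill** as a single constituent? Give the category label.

S
  NP
    Det: no
    AP
      Adj: tiny
    N: hill
  VP
    V: fell
    NP
      NP
        Det: no
        AP
          Adj: angry
        N: hill
      Conj: or
      NP
        Det: some
        AP
          Adj: angry
        N: reviewer
The span 'no angry hill' is the NP node built by NP → Det AP N.

NP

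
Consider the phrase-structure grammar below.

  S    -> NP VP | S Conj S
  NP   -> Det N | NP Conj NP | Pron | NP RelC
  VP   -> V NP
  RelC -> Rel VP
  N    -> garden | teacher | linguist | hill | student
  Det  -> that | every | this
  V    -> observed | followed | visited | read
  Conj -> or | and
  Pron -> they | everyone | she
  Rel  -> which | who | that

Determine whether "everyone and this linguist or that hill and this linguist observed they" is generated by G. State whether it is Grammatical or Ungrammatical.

[S [NP [NP [Pron everyone]] [Conj and] [NP [NP [Det this] [N linguist]] [Conj or] [NP [NP [Det that] [N hill]] [Conj and] [NP [Det this] [N linguist]]]]] [VP [V observed] [NP [Pron they]]]]
The bracketing above is licensed at every node by one of the given productions, with S at the root.

Grammatical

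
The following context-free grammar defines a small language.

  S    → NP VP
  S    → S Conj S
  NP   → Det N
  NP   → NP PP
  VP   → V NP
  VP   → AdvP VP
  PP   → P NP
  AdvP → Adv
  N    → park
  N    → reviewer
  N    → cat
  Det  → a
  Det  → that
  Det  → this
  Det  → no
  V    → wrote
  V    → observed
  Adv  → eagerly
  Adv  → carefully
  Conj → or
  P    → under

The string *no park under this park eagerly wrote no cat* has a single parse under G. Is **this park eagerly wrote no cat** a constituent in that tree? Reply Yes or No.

[S [NP [NP [Det no] [N park]] [PP [P under] [NP [Det this] [N park]]]] [VP [AdvP [Adv eagerly]] [VP [V wrote] [NP [Det no] [N cat]]]]]
The smallest constituent containing 'this park eagerly wrote no cat' is the S spanning 'no park under this park eagerly wrote no cat'; no single node in the tree dominates exactly the given words.

No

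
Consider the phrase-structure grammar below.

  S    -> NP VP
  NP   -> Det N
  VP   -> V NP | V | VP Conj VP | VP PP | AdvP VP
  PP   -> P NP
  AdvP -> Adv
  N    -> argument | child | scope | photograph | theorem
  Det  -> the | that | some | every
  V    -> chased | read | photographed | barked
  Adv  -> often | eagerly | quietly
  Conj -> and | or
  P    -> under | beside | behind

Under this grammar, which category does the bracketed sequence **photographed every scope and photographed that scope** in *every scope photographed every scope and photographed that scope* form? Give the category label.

S
  NP
    Det: every
    N: scope
  VP
    VP
      V: photographed
      NP
        Det: every
        N: scope
    Conj: and
    VP
      V: photographed
      NP
        Det: that
        N: scope
The span 'photographed every scope and photographed that scope' is the VP node built by VP → VP Conj VP.

VP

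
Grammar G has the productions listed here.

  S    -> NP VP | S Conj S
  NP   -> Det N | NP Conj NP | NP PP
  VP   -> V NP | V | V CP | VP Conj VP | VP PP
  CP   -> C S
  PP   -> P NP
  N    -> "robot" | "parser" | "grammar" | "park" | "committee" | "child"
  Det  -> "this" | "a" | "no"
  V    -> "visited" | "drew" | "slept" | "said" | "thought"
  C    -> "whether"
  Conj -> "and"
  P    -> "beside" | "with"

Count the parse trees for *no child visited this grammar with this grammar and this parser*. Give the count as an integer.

Two of the 3 distinct bracketings:
[S [NP [Det no] [N child]] [VP [V visited] [NP [NP [NP [Det this] [N grammar]] [PP [P with] [NP [Det this] [N grammar]]]] [Conj and] [NP [Det this] [N parser]]]]]
[S [NP [Det no] [N child]] [VP [V visited] [NP [NP [Det this] [N grammar]] [PP [P with] [NP [NP [Det this] [N grammar]] [Conj and] [NP [Det this] [N parser]]]]]]]
The trees differ in how a recursive rule is bracketed over the same span.

3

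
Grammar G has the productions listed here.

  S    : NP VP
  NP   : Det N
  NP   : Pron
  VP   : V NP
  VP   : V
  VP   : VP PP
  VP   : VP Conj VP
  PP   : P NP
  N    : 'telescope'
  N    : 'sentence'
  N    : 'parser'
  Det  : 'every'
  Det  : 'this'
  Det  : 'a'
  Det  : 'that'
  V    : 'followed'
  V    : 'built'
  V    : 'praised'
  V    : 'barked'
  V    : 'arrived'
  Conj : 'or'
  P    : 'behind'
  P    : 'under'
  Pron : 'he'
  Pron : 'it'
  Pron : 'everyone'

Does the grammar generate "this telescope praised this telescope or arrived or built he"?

S
  NP
    Det: this
    N: telescope
  VP
    VP
      V: praised
      NP
        Det: this
        N: telescope
    Conj: or
    VP
      VP
        V: arrived
      Conj: or
      VP
        V: built
        NP
          Pron: he
Every word is introduced by a lexical rule and the phrasal rules combine the resulting categories into a single S.

Grammatical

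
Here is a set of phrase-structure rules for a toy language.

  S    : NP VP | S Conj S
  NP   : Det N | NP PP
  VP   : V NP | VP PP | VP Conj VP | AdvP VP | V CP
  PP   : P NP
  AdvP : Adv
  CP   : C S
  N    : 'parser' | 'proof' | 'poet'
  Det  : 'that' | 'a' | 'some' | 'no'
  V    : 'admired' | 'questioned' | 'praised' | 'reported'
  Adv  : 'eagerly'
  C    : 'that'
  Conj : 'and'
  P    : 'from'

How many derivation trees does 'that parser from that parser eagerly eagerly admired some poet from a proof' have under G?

4

Two of the 4 distinct bracketings:
[S [NP [NP [Det that] [N parser]] [PP [P from] [NP [Det that] [N parser]]]] [VP [VP [AdvP [Adv eagerly]] [VP [AdvP [Adv eagerly]] [VP [V admired] [NP [Det some] [N poet]]]]] [PP [P from] [NP [Det a] [N proof]]]]]
[S [NP [NP [Det that] [N parser]] [PP [P from] [NP [Det that] [N parser]]]] [VP [AdvP [Adv eagerly]] [VP [VP [AdvP [Adv eagerly]] [VP [V admired] [NP [Det some] [N poet]]]] [PP [P from] [NP [Det a] [N proof]]]]]]
The trees differ in how a recursive rule is bracketed over the same span.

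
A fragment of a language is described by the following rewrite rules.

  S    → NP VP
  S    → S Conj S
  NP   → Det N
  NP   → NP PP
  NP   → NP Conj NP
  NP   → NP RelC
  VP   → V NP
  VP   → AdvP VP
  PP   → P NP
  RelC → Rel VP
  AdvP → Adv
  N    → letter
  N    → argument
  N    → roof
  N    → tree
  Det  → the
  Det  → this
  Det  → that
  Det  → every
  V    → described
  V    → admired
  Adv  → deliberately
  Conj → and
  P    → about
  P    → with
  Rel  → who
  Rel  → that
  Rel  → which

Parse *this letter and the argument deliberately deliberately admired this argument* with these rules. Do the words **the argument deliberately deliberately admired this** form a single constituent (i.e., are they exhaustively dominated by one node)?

No

[S [NP [NP [Det this] [N letter]] [Conj and] [NP [Det the] [N argument]]] [VP [AdvP [Adv deliberately]] [VP [AdvP [Adv deliberately]] [VP [V admired] [NP [Det this] [N argument]]]]]]
The smallest constituent containing 'the argument deliberately deliberately admired this' is the S spanning 'this letter and the argument deliberately deliberately admired this argument'; no single node in the tree dominates exactly the given words.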